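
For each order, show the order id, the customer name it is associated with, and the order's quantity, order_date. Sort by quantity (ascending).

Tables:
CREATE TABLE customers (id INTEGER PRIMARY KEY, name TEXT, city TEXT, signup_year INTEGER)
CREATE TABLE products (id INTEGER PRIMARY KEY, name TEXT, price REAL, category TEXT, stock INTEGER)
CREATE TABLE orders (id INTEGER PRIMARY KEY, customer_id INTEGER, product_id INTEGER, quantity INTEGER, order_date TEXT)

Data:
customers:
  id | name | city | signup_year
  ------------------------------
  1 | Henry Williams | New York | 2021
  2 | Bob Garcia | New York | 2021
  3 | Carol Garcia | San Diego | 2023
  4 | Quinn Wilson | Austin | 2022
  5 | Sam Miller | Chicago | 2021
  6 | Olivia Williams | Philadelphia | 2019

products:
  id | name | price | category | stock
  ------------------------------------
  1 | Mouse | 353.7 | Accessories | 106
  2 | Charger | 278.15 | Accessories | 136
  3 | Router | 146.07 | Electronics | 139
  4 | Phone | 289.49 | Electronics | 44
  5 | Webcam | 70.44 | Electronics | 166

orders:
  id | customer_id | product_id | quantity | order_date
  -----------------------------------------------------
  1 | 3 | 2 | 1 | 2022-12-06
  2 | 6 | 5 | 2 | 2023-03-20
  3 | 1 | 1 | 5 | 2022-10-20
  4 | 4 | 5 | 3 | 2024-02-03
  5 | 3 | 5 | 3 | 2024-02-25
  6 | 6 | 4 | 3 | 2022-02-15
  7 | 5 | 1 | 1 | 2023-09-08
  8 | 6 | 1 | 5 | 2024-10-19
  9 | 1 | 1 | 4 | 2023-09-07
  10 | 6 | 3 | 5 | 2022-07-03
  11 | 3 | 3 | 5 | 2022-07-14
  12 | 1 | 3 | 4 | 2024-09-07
SELECT c.id, p.name AS customer, c.quantity, c.order_date FROM orders c JOIN customers p ON c.customer_id = p.id ORDER BY c.quantity ASC

Execution result:
id | customer | quantity | order_date
1 | Carol Garcia | 1 | 2022-12-06
7 | Sam Miller | 1 | 2023-09-08
2 | Olivia Williams | 2 | 2023-03-20
4 | Quinn Wilson | 3 | 2024-02-03
5 | Carol Garcia | 3 | 2024-02-25
6 | Olivia Williams | 3 | 2022-02-15
9 | Henry Williams | 4 | 2023-09-07
12 | Henry Williams | 4 | 2024-09-07
3 | Henry Williams | 5 | 2022-10-20
8 | Olivia Williams | 5 | 2024-10-19
10 | Olivia Williams | 5 | 2022-07-03
11 | Carol Garcia | 5 | 2022-07-14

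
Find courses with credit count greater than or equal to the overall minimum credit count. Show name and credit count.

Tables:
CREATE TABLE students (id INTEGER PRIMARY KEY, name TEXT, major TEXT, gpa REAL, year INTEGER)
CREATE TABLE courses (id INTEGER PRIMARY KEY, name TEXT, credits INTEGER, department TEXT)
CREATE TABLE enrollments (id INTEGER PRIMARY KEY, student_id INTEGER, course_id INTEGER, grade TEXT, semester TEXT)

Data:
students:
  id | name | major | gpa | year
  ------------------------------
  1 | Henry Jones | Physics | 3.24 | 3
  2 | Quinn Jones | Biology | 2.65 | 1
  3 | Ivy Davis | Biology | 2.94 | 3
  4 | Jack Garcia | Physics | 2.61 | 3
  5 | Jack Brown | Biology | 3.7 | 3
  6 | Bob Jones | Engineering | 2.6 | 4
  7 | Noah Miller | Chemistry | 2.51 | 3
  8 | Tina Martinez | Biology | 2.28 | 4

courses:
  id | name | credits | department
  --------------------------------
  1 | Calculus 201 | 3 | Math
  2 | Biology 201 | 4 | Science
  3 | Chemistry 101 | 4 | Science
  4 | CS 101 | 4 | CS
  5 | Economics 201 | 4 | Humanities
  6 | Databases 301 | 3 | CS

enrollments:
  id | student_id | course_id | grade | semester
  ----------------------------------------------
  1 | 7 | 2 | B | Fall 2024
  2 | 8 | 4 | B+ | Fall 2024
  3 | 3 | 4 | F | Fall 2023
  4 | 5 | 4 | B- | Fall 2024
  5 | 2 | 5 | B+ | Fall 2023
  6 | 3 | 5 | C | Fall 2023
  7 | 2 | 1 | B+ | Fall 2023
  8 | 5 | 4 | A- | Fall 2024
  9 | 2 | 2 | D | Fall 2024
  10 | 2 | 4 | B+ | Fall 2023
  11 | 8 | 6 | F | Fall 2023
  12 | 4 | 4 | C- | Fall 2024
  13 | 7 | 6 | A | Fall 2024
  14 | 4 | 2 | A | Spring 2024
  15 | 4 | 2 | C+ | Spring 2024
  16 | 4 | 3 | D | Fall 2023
SELECT name, credits FROM courses WHERE credits >= (SELECT MIN(credits) FROM courses)

Execution result:
name | credits
Calculus 201 | 3
Biology 201 | 4
Chemistry 101 | 4
CS 101 | 4
Economics 201 | 4
Databases 301 | 3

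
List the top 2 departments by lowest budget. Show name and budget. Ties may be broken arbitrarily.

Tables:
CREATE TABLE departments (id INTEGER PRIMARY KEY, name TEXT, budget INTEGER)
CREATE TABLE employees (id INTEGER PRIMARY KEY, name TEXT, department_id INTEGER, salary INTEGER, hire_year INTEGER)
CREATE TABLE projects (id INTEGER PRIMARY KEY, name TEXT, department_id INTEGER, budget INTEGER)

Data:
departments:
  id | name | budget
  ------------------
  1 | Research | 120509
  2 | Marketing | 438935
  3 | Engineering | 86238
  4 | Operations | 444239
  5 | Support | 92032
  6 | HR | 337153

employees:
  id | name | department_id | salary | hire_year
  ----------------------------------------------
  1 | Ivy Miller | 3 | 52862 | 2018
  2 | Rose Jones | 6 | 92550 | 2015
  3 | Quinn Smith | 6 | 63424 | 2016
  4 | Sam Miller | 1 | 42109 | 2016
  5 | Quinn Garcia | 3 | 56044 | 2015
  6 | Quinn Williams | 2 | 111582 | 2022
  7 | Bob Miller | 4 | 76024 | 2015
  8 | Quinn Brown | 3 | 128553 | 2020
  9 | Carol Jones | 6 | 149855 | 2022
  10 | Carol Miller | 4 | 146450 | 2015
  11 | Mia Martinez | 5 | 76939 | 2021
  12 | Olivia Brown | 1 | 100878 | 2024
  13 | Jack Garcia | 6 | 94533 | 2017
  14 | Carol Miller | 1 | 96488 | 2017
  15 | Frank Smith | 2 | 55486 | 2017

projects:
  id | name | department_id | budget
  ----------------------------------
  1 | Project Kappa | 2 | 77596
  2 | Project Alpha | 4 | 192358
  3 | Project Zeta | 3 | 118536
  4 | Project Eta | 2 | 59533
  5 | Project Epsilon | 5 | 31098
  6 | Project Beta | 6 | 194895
SELECT name, budget FROM departments ORDER BY budget ASC LIMIT 2

Execution result:
name | budget
Engineering | 86238
Support | 92032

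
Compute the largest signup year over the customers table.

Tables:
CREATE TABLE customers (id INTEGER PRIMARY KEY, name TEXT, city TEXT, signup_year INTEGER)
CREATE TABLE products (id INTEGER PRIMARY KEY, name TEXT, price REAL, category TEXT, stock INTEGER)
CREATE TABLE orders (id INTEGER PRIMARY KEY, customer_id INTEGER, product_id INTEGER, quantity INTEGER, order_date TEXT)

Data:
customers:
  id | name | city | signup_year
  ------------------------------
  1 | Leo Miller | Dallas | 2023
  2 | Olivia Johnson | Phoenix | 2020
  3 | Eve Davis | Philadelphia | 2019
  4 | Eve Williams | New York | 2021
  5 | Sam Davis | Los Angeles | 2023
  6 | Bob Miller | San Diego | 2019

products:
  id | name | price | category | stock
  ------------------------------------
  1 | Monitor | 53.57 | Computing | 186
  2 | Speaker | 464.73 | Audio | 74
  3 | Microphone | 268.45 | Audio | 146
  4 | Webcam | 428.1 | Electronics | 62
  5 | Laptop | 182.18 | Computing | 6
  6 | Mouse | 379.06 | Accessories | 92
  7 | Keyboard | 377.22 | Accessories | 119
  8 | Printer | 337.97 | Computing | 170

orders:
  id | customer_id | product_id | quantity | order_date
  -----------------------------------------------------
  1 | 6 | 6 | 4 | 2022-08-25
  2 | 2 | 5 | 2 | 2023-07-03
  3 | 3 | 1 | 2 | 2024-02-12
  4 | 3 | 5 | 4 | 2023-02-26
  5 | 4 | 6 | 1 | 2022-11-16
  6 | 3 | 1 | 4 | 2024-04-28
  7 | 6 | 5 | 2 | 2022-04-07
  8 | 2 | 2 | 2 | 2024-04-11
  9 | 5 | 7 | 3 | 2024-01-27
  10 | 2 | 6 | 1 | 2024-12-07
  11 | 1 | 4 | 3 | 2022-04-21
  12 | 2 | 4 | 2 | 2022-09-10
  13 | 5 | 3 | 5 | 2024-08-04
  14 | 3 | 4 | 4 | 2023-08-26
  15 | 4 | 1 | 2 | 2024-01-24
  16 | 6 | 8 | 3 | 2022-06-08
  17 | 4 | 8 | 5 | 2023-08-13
SELECT MAX(signup_year) FROM customers

Execution result:
2023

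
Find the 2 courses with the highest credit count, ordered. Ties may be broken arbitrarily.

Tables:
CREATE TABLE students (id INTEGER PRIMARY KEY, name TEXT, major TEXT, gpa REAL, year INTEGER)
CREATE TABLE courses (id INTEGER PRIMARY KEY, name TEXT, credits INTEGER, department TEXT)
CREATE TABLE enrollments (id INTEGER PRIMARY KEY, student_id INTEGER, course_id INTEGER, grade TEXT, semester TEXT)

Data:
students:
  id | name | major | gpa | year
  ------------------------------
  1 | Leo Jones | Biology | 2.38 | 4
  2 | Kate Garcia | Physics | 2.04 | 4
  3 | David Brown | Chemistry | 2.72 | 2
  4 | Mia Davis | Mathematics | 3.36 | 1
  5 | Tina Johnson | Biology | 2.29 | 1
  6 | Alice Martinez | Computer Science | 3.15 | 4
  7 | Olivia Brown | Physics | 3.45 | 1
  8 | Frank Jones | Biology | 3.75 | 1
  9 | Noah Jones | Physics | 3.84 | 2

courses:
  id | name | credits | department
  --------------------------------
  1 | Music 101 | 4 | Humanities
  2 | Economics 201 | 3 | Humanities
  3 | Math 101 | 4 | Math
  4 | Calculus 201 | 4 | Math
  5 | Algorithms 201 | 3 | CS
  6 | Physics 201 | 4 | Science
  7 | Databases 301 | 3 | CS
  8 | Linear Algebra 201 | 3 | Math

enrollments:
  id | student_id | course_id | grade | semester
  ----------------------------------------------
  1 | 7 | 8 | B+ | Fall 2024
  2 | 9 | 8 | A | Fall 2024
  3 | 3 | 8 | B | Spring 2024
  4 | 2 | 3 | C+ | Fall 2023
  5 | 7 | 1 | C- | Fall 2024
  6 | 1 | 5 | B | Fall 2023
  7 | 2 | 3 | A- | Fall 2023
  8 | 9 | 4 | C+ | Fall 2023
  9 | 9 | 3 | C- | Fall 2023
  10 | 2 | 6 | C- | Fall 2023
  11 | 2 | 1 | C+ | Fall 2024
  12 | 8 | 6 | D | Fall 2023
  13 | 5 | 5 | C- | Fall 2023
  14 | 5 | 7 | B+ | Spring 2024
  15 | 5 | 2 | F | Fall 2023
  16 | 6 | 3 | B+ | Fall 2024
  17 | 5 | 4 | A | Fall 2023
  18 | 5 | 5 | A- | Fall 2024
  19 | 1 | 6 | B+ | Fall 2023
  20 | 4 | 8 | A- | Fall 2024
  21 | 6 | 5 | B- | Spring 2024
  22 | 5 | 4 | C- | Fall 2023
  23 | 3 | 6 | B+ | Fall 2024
SELECT name, credits FROM courses ORDER BY credits DESC LIMIT 2

Execution result:
name | credits
Music 101 | 4
Math 101 | 4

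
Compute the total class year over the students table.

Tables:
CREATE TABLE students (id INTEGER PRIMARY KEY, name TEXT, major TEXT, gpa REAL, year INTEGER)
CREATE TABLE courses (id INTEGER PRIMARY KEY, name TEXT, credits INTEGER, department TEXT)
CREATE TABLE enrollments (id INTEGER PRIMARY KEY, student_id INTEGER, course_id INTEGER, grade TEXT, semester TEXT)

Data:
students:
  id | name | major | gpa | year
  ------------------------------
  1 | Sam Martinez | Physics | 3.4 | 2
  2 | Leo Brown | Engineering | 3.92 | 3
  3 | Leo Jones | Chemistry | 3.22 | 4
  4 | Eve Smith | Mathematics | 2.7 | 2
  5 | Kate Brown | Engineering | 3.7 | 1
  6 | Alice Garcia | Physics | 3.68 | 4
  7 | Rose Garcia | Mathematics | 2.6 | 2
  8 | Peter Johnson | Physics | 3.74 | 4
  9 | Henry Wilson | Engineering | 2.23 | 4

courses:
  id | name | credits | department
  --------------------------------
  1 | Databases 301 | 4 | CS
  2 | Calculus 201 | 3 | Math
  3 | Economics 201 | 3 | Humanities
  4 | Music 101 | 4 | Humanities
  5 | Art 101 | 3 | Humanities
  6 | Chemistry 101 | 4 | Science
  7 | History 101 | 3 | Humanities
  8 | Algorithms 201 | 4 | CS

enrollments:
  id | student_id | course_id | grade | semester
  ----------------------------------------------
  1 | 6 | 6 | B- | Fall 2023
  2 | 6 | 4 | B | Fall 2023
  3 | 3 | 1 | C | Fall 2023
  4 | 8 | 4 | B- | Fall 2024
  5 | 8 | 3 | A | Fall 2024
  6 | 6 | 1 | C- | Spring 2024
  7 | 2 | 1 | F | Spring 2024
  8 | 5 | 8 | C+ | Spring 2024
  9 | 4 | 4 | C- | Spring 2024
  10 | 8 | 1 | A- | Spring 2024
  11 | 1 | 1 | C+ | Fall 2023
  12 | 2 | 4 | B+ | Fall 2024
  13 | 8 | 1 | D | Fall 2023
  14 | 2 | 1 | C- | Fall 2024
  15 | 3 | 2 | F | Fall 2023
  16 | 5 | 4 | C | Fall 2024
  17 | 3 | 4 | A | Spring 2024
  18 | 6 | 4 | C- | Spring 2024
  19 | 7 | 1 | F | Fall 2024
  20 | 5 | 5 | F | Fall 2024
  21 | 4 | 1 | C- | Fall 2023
SELECT SUM(year) FROM students

Execution result:
26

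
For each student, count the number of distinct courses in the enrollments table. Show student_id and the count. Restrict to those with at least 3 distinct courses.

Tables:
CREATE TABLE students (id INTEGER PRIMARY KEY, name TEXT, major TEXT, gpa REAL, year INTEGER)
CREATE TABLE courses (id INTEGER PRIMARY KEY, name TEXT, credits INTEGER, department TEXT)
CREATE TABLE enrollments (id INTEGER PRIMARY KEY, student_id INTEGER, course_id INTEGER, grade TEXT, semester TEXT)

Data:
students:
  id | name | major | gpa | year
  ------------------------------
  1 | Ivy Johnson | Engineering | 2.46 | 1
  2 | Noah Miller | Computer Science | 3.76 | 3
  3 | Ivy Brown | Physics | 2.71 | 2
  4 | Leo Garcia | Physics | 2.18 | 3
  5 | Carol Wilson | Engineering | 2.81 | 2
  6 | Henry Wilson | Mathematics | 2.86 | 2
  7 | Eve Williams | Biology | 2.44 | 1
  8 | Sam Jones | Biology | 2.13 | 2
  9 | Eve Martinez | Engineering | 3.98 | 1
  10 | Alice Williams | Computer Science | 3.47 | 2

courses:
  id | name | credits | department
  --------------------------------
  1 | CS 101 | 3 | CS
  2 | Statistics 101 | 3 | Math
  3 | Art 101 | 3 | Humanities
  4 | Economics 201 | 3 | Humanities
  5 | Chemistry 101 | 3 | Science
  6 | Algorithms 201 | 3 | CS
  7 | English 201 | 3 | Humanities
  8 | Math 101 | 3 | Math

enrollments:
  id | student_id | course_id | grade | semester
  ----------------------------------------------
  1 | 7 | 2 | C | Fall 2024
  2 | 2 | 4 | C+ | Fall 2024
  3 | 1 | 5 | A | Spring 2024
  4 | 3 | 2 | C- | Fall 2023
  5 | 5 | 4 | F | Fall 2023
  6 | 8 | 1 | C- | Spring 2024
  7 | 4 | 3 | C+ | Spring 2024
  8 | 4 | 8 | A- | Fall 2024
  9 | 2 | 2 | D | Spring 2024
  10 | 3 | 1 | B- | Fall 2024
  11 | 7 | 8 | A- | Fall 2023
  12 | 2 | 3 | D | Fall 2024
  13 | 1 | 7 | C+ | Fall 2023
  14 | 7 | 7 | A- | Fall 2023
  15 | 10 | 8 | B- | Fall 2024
SELECT student_id, COUNT(DISTINCT course_id) AS distinct_course_count FROM enrollments GROUP BY student_id HAVING COUNT(DISTINCT course_id) >= 3

Execution result:
student_id | distinct_course_count
2 | 3
7 | 3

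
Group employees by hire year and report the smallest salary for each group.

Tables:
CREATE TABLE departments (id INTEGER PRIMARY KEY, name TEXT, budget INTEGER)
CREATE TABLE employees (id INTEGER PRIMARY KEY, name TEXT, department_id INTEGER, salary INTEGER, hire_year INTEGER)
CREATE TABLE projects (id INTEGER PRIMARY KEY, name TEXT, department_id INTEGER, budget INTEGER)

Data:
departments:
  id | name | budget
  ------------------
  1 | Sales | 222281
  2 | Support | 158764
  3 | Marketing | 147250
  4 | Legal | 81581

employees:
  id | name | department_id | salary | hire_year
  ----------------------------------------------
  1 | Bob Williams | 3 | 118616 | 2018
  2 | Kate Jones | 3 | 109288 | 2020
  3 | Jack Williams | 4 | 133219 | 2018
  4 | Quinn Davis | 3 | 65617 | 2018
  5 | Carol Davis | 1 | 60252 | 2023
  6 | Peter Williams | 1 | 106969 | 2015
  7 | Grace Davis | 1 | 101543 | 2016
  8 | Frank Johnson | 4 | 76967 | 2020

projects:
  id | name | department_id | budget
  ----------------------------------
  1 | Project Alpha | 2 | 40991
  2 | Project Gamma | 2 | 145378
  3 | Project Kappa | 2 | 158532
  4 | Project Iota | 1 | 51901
SELECT hire_year, MIN(salary) AS min_salary FROM employees GROUP BY hire_year

Execution result:
hire_year | min_salary
2015 | 106969
2016 | 101543
2018 | 65617
2020 | 76967
2023 | 60252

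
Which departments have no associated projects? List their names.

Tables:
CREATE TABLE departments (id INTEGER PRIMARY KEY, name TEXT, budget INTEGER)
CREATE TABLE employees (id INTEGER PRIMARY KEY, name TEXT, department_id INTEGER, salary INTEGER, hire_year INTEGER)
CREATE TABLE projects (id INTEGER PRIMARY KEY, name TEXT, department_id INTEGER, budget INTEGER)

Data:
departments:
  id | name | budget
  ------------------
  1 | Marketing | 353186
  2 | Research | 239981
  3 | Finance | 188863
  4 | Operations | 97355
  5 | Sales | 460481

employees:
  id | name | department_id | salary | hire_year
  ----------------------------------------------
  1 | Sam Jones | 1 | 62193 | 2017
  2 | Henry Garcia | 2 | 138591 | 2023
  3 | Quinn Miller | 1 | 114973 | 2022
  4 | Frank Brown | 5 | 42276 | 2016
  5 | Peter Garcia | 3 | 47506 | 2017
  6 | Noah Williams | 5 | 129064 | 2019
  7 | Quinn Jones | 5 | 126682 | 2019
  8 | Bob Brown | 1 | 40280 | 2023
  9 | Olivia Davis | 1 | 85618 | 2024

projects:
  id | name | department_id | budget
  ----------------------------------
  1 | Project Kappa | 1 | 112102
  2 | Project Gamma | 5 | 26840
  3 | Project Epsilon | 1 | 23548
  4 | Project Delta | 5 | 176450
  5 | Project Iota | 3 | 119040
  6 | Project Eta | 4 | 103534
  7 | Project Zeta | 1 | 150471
SELECT p.name FROM departments p LEFT JOIN projects c ON c.department_id = p.id WHERE c.id IS NULL

Execution result:
Research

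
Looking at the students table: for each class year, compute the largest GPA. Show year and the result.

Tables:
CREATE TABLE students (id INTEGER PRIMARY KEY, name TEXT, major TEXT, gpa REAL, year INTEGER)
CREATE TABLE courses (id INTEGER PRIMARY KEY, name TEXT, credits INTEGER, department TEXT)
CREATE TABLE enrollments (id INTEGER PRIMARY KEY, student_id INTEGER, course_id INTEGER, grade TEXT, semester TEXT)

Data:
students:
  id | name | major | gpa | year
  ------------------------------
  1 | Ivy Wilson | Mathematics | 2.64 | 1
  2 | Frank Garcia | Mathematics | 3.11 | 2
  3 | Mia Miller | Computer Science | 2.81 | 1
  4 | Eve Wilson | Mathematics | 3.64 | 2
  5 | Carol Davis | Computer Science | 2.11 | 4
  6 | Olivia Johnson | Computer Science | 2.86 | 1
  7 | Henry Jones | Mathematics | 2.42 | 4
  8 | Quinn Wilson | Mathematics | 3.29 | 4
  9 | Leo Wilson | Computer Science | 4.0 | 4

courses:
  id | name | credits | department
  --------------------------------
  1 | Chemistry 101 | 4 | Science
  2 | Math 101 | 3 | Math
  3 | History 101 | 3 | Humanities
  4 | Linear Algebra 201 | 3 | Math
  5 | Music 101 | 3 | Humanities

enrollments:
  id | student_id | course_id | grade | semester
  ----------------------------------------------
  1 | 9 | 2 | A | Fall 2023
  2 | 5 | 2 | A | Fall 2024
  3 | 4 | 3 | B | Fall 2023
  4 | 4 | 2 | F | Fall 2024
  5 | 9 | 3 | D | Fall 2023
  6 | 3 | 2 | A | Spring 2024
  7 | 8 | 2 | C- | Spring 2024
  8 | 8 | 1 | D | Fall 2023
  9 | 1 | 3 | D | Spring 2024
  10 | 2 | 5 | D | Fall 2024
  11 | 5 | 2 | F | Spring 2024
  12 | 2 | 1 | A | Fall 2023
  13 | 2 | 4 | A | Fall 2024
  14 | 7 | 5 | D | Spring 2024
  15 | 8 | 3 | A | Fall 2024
SELECT year, MAX(gpa) AS max_gpa FROM students GROUP BY year

Execution result:
year | max_gpa
1 | 2.86
2 | 3.64
4 | 4.00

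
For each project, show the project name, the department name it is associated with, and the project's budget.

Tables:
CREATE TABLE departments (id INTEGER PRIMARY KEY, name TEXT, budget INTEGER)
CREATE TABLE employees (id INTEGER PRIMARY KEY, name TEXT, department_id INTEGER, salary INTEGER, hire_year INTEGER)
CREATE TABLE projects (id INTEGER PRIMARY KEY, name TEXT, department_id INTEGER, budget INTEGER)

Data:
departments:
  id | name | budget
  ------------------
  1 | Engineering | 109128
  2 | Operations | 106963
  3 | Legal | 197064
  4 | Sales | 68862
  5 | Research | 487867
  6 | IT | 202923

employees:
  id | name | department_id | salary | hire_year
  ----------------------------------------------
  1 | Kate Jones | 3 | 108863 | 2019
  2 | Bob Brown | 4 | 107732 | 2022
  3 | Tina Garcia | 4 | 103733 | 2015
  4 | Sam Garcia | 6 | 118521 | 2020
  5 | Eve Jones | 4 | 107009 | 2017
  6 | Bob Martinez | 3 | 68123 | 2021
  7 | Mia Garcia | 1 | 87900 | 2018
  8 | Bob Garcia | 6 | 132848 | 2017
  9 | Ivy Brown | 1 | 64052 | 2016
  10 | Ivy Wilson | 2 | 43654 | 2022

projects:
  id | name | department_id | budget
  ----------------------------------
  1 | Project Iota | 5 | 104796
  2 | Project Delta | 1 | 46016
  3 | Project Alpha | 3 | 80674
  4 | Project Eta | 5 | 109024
SELECT c.name, p.name AS department, c.budget FROM projects c JOIN departments p ON c.department_id = p.id

Execution result:
name | department | budget
Project Iota | Research | 104796
Project Delta | Engineering | 46016
Project Alpha | Legal | 80674
Project Eta | Research | 109024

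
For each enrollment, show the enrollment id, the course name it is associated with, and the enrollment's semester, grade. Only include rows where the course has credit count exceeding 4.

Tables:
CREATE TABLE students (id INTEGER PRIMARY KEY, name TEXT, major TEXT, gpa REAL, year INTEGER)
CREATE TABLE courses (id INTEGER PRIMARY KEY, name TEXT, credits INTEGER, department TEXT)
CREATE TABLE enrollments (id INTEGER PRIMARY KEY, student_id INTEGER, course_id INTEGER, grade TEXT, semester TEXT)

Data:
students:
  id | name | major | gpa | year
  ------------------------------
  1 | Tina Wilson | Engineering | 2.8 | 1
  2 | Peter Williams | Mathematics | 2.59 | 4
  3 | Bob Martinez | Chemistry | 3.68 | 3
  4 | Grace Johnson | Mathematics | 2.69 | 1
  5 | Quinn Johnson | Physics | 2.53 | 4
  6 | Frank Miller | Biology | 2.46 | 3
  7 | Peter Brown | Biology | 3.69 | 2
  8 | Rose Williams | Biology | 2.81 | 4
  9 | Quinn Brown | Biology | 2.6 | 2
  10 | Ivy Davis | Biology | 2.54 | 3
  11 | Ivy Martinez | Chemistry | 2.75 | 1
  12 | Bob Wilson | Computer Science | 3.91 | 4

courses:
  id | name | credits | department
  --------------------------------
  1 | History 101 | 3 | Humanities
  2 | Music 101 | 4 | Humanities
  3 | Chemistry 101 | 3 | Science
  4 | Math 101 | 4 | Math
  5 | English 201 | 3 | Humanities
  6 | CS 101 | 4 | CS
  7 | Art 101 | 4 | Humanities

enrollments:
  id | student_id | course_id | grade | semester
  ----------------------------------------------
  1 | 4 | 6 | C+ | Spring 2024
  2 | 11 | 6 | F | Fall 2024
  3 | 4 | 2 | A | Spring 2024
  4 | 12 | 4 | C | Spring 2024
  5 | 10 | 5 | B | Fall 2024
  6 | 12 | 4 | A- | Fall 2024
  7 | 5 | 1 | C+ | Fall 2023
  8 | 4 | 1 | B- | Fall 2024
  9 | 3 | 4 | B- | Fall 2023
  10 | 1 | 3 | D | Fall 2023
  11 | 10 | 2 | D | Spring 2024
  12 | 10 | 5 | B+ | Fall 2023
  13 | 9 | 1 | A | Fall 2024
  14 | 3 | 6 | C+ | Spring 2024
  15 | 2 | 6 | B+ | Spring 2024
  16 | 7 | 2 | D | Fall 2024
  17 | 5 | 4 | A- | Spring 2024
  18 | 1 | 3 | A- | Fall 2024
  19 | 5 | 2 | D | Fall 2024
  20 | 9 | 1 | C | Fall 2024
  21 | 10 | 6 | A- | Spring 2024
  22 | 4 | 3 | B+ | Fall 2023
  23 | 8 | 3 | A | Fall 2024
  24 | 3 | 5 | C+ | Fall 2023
SELECT c.id, p.name AS course, c.semester, c.grade FROM enrollments c JOIN courses p ON c.course_id = p.id WHERE p.credits > 4

Execution result:
(no rows)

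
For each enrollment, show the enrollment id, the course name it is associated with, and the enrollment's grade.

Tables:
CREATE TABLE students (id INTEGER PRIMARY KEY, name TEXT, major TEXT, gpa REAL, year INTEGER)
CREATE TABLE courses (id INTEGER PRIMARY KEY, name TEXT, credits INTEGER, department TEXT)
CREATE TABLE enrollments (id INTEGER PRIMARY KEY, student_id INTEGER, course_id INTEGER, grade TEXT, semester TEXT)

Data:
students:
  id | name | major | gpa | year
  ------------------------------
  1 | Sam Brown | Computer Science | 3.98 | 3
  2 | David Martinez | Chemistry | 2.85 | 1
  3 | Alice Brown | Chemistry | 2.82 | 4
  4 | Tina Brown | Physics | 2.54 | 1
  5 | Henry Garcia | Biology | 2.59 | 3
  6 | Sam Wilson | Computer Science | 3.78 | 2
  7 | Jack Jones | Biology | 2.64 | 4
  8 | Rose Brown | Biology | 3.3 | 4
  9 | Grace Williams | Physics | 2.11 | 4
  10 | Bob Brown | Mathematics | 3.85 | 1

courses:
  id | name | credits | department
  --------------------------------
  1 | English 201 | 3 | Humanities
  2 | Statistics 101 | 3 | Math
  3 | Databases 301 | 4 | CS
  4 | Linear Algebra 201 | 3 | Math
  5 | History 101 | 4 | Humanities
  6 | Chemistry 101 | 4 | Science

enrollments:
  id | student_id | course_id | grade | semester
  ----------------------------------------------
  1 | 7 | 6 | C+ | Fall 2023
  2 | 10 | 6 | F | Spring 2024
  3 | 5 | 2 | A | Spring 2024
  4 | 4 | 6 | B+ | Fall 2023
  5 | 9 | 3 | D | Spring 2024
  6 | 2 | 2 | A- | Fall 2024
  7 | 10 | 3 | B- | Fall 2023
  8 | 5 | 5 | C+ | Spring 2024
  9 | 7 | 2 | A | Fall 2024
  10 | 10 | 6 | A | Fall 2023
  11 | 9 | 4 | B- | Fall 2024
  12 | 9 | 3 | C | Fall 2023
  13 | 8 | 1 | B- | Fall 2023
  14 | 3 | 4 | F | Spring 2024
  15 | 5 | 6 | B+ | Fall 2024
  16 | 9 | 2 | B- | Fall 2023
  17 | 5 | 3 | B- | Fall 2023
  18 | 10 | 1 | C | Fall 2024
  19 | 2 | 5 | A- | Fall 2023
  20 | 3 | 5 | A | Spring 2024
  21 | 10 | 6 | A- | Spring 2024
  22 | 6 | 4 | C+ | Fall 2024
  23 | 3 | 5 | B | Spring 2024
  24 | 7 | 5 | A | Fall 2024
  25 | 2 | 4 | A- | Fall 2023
SELECT c.id, p.name AS course, c.grade FROM enrollments c JOIN courses p ON c.course_id = p.id

Execution result:
id | course | grade
1 | Chemistry 101 | C+
2 | Chemistry 101 | F
3 | Statistics 101 | A
4 | Chemistry 101 | B+
5 | Databases 301 | D
6 | Statistics 101 | A-
7 | Databases 301 | B-
8 | History 101 | C+
9 | Statistics 101 | A
10 | Chemistry 101 | A
11 | Linear Algebra 201 | B-
12 | Databases 301 | C
13 | English 201 | B-
14 | Linear Algebra 201 | F
15 | Chemistry 101 | B+
16 | Statistics 101 | B-
17 | Databases 301 | B-
18 | English 201 | C
19 | History 101 | A-
20 | History 101 | A
21 | Chemistry 101 | A-
22 | Linear Algebra 201 | C+
23 | History 101 | B
24 | History 101 | A
25 | Linear Algebra 201 | A-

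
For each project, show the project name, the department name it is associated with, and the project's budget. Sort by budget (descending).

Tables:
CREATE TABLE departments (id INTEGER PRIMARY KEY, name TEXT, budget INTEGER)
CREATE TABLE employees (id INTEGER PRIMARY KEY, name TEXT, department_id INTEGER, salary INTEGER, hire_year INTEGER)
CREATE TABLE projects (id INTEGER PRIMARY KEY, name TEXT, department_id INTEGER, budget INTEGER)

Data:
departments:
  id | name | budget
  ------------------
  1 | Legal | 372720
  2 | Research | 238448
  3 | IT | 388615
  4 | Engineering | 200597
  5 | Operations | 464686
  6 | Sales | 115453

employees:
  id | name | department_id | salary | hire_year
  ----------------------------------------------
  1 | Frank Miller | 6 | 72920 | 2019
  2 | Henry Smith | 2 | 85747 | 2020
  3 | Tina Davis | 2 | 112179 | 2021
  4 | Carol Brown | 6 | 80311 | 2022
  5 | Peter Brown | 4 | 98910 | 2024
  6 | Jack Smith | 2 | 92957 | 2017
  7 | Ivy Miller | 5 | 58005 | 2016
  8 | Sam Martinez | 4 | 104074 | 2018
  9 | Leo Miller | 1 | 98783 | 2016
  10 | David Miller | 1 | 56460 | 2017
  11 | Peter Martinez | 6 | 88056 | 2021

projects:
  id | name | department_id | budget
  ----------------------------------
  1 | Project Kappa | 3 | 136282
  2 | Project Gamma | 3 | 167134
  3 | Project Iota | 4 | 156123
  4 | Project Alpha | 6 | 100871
SELECT c.name, p.name AS department, c.budget FROM projects c JOIN departments p ON c.department_id = p.id ORDER BY c.budget DESC

Execution result:
name | department | budget
Project Gamma | IT | 167134
Project Iota | Engineering | 156123
Project Kappa | IT | 136282
Project Alpha | Sales | 100871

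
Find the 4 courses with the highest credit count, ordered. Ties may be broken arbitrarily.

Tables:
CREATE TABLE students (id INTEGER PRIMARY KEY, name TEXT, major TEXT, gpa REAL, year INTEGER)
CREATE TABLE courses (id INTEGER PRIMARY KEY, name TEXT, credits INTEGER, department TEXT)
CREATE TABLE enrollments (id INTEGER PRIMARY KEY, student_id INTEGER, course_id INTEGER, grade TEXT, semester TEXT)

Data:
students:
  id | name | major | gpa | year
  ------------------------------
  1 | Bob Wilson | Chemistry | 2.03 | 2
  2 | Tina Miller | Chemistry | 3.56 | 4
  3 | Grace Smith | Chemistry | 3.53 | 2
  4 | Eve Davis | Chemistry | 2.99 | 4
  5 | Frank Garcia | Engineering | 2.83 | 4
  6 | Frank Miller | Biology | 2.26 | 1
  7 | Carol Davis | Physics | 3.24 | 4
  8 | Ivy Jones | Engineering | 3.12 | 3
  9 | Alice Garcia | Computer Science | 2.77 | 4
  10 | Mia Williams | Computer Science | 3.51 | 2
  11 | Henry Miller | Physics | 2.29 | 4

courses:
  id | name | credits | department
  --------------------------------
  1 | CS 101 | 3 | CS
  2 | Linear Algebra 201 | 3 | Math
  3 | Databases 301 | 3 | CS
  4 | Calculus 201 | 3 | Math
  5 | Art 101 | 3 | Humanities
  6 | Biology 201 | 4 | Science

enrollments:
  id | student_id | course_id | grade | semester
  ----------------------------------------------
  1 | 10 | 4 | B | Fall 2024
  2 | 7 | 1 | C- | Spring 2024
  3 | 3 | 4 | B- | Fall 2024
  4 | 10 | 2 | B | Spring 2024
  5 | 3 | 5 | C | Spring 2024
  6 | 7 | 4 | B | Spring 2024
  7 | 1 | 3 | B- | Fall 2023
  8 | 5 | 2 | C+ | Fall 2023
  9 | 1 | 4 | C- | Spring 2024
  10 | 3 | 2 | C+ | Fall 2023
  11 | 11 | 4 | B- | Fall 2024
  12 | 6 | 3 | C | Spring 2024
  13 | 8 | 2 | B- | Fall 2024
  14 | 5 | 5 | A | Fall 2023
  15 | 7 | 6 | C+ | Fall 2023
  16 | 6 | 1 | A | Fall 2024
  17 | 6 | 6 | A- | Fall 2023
SELECT name, credits FROM courses ORDER BY credits DESC LIMIT 4

Execution result:
name | credits
Biology 201 | 4
CS 101 | 3
Linear Algebra 201 | 3
Databases 301 | 3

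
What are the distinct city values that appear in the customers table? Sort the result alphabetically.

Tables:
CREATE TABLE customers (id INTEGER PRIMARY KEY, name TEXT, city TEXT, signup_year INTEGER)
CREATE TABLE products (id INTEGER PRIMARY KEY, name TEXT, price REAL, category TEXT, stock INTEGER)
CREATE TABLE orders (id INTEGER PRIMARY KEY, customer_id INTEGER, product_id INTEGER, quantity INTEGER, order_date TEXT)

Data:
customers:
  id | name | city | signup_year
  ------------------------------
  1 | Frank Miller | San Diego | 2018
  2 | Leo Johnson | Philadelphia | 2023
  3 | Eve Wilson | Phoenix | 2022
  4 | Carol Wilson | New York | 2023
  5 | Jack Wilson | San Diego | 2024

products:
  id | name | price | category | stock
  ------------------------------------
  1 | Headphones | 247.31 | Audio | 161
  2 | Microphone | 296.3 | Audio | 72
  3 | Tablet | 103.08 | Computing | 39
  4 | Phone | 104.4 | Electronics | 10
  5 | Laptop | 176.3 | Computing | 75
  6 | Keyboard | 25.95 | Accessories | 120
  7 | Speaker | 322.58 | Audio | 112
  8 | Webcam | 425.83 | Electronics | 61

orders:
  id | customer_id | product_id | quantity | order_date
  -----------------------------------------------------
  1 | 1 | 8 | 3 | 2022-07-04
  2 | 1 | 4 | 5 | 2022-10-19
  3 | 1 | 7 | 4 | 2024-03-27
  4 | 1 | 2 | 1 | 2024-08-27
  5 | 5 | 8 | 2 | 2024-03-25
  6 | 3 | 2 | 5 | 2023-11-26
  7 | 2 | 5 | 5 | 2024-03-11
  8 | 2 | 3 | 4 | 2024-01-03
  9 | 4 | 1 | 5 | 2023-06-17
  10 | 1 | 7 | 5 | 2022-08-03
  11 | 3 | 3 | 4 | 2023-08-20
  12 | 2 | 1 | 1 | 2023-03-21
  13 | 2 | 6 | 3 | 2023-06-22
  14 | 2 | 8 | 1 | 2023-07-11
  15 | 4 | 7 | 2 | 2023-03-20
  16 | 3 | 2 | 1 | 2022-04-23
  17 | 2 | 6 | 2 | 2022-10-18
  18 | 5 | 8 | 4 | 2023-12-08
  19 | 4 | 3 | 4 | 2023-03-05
SELECT DISTINCT city FROM customers ORDER BY city

Execution result:
city
New York
Philadelphia
Phoenix
San Diego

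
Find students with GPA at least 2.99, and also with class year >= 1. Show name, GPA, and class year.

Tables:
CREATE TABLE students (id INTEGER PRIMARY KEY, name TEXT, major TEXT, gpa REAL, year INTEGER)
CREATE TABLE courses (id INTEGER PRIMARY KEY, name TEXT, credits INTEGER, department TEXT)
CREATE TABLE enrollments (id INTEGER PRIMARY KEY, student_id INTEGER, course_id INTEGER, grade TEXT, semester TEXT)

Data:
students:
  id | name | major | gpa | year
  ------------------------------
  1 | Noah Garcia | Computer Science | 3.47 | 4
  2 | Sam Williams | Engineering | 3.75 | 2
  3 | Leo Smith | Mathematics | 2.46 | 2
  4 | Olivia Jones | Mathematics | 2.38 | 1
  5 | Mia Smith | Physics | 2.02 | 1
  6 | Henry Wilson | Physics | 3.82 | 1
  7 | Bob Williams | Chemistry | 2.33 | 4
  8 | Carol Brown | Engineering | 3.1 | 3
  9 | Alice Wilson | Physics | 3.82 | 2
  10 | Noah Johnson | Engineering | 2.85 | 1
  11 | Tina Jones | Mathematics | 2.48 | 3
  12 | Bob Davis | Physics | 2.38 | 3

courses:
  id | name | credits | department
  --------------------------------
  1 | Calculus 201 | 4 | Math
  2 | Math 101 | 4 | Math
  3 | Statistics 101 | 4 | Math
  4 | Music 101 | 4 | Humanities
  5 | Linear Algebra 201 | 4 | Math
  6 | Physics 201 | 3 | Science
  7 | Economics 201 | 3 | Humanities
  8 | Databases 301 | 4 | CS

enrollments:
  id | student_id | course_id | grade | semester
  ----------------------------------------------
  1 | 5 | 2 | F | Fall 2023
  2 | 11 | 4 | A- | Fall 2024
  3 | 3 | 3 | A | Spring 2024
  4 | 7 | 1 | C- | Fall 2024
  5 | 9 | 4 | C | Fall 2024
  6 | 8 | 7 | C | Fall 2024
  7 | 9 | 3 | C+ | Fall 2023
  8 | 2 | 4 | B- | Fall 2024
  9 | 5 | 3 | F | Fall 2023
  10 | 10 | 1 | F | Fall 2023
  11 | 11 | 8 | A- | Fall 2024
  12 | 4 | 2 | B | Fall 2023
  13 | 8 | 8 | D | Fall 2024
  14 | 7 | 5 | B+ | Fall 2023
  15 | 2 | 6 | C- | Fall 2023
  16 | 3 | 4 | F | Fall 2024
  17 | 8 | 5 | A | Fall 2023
SELECT name, gpa, year FROM students WHERE gpa >= 2.99 AND year >= 1

Execution result:
name | gpa | year
Noah Garcia | 3.47 | 4
Sam Williams | 3.75 | 2
Henry Wilson | 3.82 | 1
Carol Brown | 3.10 | 3
Alice Wilson | 3.82 | 2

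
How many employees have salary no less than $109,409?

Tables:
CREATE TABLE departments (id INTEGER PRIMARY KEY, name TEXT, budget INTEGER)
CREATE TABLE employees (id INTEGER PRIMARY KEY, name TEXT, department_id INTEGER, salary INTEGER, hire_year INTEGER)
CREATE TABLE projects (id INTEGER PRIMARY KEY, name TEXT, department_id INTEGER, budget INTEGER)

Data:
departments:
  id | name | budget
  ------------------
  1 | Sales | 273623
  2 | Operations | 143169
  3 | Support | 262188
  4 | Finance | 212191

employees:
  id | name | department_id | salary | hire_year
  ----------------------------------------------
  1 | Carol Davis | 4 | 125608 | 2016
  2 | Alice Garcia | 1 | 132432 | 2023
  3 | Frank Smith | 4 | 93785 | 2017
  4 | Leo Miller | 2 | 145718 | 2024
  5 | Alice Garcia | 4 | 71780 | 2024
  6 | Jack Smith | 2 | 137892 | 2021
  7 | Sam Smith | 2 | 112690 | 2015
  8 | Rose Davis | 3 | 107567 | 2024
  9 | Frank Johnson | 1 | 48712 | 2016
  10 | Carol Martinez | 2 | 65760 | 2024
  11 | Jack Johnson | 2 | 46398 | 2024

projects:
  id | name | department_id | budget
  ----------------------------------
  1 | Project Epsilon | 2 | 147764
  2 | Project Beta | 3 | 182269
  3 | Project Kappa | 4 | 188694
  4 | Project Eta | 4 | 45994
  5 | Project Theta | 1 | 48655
SELECT COUNT(*) FROM employees WHERE salary >= 109409

Execution result:
5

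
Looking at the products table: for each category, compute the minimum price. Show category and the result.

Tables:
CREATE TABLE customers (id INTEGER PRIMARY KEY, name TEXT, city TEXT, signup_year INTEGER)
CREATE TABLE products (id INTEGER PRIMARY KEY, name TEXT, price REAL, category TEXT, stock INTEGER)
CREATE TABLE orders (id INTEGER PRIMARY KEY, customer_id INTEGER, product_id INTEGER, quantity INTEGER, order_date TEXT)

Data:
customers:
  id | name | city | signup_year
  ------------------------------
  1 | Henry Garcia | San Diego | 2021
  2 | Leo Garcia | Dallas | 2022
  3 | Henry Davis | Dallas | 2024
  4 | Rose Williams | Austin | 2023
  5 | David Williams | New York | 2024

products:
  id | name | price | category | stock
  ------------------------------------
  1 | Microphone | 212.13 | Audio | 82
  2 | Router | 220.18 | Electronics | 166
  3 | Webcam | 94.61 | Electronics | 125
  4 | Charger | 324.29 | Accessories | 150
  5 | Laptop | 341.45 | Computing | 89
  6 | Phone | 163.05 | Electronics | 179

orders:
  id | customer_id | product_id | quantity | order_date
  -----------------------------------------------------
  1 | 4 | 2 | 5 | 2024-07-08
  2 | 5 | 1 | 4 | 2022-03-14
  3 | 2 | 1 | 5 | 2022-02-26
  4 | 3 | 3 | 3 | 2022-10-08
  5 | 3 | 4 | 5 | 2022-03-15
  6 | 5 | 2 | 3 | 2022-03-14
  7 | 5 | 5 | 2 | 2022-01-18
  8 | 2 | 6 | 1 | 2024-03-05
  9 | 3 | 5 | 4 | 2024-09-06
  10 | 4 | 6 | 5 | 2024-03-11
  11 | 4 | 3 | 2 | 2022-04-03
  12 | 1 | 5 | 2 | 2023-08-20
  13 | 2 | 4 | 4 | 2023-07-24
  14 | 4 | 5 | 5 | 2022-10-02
SELECT category, MIN(price) AS min_price FROM products GROUP BY category

Execution result:
category | min_price
Accessories | 324.29
Audio | 212.13
Computing | 341.45
Electronics | 94.61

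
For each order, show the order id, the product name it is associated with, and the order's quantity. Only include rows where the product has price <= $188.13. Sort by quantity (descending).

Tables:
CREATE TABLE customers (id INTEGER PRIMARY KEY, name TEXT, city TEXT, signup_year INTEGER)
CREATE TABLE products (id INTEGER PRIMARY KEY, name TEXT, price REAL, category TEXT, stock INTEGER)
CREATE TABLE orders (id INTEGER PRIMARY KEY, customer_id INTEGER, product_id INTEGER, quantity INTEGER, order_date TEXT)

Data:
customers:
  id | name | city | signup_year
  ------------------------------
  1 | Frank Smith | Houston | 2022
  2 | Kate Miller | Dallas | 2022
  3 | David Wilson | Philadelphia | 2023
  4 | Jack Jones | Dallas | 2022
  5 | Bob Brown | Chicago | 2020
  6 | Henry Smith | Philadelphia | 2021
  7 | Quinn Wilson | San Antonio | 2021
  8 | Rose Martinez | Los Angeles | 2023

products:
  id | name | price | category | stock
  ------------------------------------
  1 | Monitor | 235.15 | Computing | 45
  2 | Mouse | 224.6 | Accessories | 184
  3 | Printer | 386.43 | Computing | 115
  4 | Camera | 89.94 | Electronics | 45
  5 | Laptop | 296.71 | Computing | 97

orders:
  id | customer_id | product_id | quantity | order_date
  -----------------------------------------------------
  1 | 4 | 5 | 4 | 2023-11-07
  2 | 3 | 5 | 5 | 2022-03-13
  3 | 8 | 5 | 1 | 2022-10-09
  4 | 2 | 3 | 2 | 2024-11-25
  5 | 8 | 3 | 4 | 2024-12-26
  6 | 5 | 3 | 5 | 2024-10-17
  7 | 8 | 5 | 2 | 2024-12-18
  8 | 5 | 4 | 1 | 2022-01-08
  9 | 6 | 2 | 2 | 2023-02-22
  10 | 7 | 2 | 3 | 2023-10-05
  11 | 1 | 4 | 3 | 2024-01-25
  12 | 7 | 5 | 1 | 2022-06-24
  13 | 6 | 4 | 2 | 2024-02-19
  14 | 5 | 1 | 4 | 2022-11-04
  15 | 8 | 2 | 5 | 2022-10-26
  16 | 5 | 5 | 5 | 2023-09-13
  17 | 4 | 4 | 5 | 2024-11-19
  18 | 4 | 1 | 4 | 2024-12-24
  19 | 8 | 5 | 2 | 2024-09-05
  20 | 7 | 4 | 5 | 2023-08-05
SELECT c.id, p.name AS product, c.quantity FROM orders c JOIN products p ON c.product_id = p.id WHERE p.price <= 188.13 ORDER BY c.quantity DESC

Execution result:
id | product | quantity
17 | Camera | 5
20 | Camera | 5
11 | Camera | 3
13 | Camera | 2
8 | Camera | 1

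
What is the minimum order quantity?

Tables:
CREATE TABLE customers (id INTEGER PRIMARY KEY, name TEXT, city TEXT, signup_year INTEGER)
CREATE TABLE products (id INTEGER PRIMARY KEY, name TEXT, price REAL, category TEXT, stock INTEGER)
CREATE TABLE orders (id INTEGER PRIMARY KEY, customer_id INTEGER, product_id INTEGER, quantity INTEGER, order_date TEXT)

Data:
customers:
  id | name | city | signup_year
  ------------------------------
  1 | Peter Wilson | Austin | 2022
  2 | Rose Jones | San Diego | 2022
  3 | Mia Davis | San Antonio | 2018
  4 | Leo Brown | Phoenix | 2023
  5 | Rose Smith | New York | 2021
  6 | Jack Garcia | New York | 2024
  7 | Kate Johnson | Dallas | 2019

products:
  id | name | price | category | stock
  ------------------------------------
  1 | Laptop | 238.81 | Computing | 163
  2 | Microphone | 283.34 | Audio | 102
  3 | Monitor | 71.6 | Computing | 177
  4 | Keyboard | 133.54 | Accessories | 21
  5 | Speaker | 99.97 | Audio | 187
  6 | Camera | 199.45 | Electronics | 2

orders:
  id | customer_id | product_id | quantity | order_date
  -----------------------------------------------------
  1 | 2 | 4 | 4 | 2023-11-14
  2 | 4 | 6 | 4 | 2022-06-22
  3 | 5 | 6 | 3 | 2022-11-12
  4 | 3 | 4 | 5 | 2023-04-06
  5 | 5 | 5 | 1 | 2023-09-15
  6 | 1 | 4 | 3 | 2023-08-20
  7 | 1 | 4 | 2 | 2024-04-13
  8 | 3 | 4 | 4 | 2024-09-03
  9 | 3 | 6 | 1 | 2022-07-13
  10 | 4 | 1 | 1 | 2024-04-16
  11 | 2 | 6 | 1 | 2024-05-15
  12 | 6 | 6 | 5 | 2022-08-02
SELECT MIN(quantity) FROM orders

Execution result:
1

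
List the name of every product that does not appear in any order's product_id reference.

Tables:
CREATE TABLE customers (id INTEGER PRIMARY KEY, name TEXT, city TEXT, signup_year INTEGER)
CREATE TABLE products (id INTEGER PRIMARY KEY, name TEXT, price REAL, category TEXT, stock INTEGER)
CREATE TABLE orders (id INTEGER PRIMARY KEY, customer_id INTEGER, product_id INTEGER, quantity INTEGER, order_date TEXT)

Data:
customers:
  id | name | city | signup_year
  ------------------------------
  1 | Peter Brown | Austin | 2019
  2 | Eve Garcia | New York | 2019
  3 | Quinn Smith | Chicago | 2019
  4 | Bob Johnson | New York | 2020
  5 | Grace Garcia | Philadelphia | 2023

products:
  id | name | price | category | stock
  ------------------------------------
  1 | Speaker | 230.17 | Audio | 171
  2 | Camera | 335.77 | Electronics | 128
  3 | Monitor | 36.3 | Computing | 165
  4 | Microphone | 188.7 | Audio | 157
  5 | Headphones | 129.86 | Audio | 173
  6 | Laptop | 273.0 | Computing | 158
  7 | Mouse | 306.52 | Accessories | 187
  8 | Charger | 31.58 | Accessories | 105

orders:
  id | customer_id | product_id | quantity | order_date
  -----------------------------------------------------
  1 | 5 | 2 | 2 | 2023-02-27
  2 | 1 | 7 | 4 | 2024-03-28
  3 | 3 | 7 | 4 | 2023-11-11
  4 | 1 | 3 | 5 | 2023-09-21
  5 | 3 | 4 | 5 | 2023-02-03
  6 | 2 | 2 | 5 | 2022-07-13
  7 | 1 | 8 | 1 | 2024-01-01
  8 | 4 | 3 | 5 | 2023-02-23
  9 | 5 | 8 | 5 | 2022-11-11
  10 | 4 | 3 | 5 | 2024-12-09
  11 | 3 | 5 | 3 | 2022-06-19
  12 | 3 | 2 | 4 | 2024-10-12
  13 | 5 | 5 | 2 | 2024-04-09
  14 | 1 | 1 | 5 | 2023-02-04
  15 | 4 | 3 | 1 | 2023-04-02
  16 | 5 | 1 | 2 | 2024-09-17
SELECT p.name FROM products p LEFT JOIN orders c ON c.product_id = p.id WHERE c.id IS NULL

Execution result:
Laptop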